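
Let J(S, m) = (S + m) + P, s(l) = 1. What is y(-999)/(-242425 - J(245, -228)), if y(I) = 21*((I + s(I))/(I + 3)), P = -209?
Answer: -3493/40210678 ≈ -8.6867e-5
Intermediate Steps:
J(S, m) = -209 + S + m (J(S, m) = (S + m) - 209 = -209 + S + m)
y(I) = 21*(1 + I)/(3 + I) (y(I) = 21*((I + 1)/(I + 3)) = 21*((1 + I)/(3 + I)) = 21*(1 + I)/(3 + I))
y(-999)/(-242425 - J(245, -228)) = (21*(1 - 999)/(3 - 999))/(-242425 - (-209 + 245 - 228)) = (21*(-998)/(-996))/(-242425 - 1*(-192)) = (21*(-1/996)*(-998))/(-242425 + 192) = (3493/166)/(-242233) = (3493/166)*(-1/242233) = -3493/40210678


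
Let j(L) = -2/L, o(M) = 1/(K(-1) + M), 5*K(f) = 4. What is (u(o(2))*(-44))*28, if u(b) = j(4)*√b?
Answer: 44*√70 ≈ 368.13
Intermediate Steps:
K(f) = ⅘ (K(f) = (⅕)*4 = ⅘)
o(M) = 1/(⅘ + M)
u(b) = -√b/2 (u(b) = (-2/4)*√b = (-2*¼)*√b = -√b/2)
(u(o(2))*(-44))*28 = (-√5/√(4 + 5*2)/2*(-44))*28 = (-√5/√(4 + 10)/2*(-44))*28 = (-√70/14/2*(-44))*28 = (-√70/28*(-44))*28 = (11*√70/7)*28 = 44*√70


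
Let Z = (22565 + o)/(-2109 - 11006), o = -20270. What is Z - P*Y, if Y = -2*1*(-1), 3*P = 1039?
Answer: -5451971/7869 ≈ -692.84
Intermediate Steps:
P = 1039/3 (P = (⅓)*1039 = 1039/3 ≈ 346.33)
Y = 2 (Y = -2*(-1) = 2)
Z = -459/2623 (Z = (22565 - 20270)/(-2109 - 11006) = 2295/(-13115) = 2295*(-1/13115) = -459/2623 ≈ -0.17499)
Z - P*Y = -459/2623 - 1039*2/3 = -459/2623 - 1*2078/3 = -459/2623 - 2078/3 = -5451971/7869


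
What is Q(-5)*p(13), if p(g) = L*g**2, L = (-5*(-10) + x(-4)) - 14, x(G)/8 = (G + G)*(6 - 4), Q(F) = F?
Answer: 77740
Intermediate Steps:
x(G) = 32*G (x(G) = 8*((G + G)*(6 - 4)) = 8*((2*G)*2) = 8*(4*G) = 32*G)
L = -92 (L = (-5*(-10) + 32*(-4)) - 14 = (50 - 128) - 14 = -78 - 14 = -92)
p(g) = -92*g**2
Q(-5)*p(13) = -(-460)*13**2 = -(-460)*169 = -5*(-15548) = 77740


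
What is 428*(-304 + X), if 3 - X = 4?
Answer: -130540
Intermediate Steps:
X = -1 (X = 3 - 1*4 = 3 - 4 = -1)
428*(-304 + X) = 428*(-304 - 1) = 428*(-305) = -130540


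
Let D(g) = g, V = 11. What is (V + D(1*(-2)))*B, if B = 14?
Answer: 126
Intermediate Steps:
(V + D(1*(-2)))*B = (11 + 1*(-2))*14 = (11 - 2)*14 = 9*14 = 126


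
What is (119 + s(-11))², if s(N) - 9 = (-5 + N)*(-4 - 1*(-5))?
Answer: 12544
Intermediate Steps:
s(N) = 4 + N (s(N) = 9 + (-5 + N)*(-4 - 1*(-5)) = 9 + (-5 + N)*(-4 + 5) = 9 + (-5 + N)*1 = 9 + (-5 + N) = 4 + N)
(119 + s(-11))² = (119 + (4 - 11))² = (119 - 7)² = 112² = 12544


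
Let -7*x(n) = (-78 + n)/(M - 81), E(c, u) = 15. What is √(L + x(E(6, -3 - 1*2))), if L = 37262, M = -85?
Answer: √1026790178/166 ≈ 193.03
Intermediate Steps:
x(n) = -39/581 + n/1162 (x(n) = -(-78 + n)/(7*(-85 - 81)) = -(-78 + n)/(7*(-166)) = -(-78 + n)*(-1)/(7*166) = -(39/83 - n/166)/7 = -39/581 + n/1162)
√(L + x(E(6, -3 - 1*2))) = √(37262 + (-39/581 + (1/1162)*15)) = √(37262 + (-39/581 + 15/1162)) = √(37262 - 9/166) = √(6185483/166) = √1026790178/166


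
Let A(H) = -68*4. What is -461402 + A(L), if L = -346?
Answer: -461674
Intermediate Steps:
A(H) = -272
-461402 + A(L) = -461402 - 272 = -461674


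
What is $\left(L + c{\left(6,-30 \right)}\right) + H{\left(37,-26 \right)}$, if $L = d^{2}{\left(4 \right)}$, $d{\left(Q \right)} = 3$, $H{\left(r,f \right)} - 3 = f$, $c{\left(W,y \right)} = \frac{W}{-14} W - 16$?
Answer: $- \frac{228}{7} \approx -32.571$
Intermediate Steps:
$c{\left(W,y \right)} = -16 - \frac{W^{2}}{14}$ ($c{\left(W,y \right)} = W \left(- \frac{1}{14}\right) W - 16 = - \frac{W}{14} W - 16 = - \frac{W^{2}}{14} - 16 = -16 - \frac{W^{2}}{14}$)
$H{\left(r,f \right)} = 3 + f$
$L = 9$ ($L = 3^{2} = 9$)
$\left(L + c{\left(6,-30 \right)}\right) + H{\left(37,-26 \right)} = \left(9 - \left(16 + \frac{6^{2}}{14}\right)\right) + \left(3 - 26\right) = \left(9 - \frac{130}{7}\right) - 23 = - \frac{67}{7} - 23 = - \frac{228}{7}$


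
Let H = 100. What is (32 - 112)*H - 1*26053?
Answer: -34053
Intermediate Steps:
(32 - 112)*H - 1*26053 = (32 - 112)*100 - 1*26053 = -80*100 - 26053 = -8000 - 26053 = -34053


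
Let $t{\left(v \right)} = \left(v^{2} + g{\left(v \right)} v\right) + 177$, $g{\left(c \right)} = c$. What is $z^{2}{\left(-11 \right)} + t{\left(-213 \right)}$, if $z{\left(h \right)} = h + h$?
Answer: $91399$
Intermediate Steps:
$z{\left(h \right)} = 2 h$
$t{\left(v \right)} = 177 + 2 v^{2}$ ($t{\left(v \right)} = \left(v^{2} + v v\right) + 177 = \left(v^{2} + v^{2}\right) + 177 = 2 v^{2} + 177 = 177 + 2 v^{2}$)
$z^{2}{\left(-11 \right)} + t{\left(-213 \right)} = \left(2 \left(-11\right)\right)^{2} + \left(177 + 2 \left(-213\right)^{2}\right) = \left(-22\right)^{2} + \left(177 + 2 \cdot 45369\right) = 484 + \left(177 + 90738\right) = 484 + 90915 = 91399$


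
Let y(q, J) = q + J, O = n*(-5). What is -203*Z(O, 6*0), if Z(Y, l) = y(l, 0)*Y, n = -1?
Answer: 0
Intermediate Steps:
O = 5 (O = -1*(-5) = 5)
y(q, J) = J + q
Z(Y, l) = Y*l (Z(Y, l) = (0 + l)*Y = l*Y = Y*l)
-203*Z(O, 6*0) = -1015*6*0 = -1015*0 = -203*0 = 0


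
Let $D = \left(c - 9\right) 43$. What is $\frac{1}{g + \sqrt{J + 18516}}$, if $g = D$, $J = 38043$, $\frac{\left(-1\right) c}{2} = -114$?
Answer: $\frac{3139}{29541110} - \frac{\sqrt{56559}}{88623330} \approx 0.00010358$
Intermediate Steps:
$c = 228$ ($c = \left(-2\right) \left(-114\right) = 228$)
$D = 9417$ ($D = \left(228 - 9\right) 43 = 219 \cdot 43 = 9417$)
$g = 9417$
$\frac{1}{g + \sqrt{J + 18516}} = \frac{1}{9417 + \sqrt{38043 + 18516}} = \frac{1}{9417 + \sqrt{56559}}$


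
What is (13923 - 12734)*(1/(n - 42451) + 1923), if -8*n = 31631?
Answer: 848818288321/371239 ≈ 2.2864e+6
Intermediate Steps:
n = -31631/8 (n = -1/8*31631 = -31631/8 ≈ -3953.9)
(13923 - 12734)*(1/(n - 42451) + 1923) = (13923 - 12734)*(1/(-31631/8 - 42451) + 1923) = 1189*(1/(-371239/8) + 1923) = 1189*(-8/371239 + 1923) = 1189*(713892589/371239) = 848818288321/371239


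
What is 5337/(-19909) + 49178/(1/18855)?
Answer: 18460643936373/19909 ≈ 9.2725e+8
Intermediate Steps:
5337/(-19909) + 49178/(1/18855) = 5337*(-1/19909) + 49178/(1/18855) = -5337/19909 + 49178*18855 = -5337/19909 + 927251190 = 18460643936373/19909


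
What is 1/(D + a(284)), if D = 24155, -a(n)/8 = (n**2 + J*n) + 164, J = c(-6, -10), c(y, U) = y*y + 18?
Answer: -1/745093 ≈ -1.3421e-6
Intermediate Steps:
c(y, U) = 18 + y**2 (c(y, U) = y**2 + 18 = 18 + y**2)
J = 54 (J = 18 + (-6)**2 = 18 + 36 = 54)
a(n) = -1312 - 432*n - 8*n**2 (a(n) = -8*((n**2 + 54*n) + 164) = -8*(164 + n**2 + 54*n) = -1312 - 432*n - 8*n**2)
1/(D + a(284)) = 1/(24155 + (-1312 - 432*284 - 8*284**2)) = 1/(24155 + (-1312 - 122688 - 8*80656)) = 1/(24155 + (-1312 - 122688 - 645248)) = 1/(24155 - 769248) = 1/(-745093) = -1/745093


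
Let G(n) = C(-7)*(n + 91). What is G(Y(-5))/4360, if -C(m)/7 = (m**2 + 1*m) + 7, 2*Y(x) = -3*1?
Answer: -61397/8720 ≈ -7.0409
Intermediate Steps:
Y(x) = -3/2 (Y(x) = (-3*1)/2 = (1/2)*(-3) = -3/2)
C(m) = -49 - 7*m - 7*m**2 (C(m) = -7*((m**2 + 1*m) + 7) = -7*((m**2 + m) + 7) = -7*((m + m**2) + 7) = -7*(7 + m + m**2) = -49 - 7*m - 7*m**2)
G(n) = -31213 - 343*n (G(n) = (-49 - 7*(-7) - 7*(-7)**2)*(n + 91) = (-49 + 49 - 7*49)*(91 + n) = (-49 + 49 - 343)*(91 + n) = -343*(91 + n) = -31213 - 343*n)
G(Y(-5))/4360 = (-31213 - 343*(-3/2))/4360 = (-31213 + 1029/2)*(1/4360) = -61397/2*1/4360 = -61397/8720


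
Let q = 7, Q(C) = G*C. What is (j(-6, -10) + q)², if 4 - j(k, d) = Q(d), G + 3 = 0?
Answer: 361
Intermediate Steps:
G = -3 (G = -3 + 0 = -3)
Q(C) = -3*C
j(k, d) = 4 + 3*d (j(k, d) = 4 - (-3)*d = 4 + 3*d)
(j(-6, -10) + q)² = ((4 + 3*(-10)) + 7)² = ((4 - 30) + 7)² = (-26 + 7)² = (-19)² = 361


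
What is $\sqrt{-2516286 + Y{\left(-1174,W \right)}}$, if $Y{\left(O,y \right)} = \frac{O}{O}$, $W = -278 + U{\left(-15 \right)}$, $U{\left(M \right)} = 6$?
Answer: $i \sqrt{2516285} \approx 1586.3 i$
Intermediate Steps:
$W = -272$ ($W = -278 + 6 = -272$)
$Y{\left(O,y \right)} = 1$
$\sqrt{-2516286 + Y{\left(-1174,W \right)}} = \sqrt{-2516286 + 1} = \sqrt{-2516285} = i \sqrt{2516285}$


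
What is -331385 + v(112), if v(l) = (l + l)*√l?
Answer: -331385 + 896*√7 ≈ -3.2901e+5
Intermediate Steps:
v(l) = 2*l^(3/2) (v(l) = (2*l)*√l = 2*l^(3/2))
-331385 + v(112) = -331385 + 2*112^(3/2) = -331385 + 2*(448*√7) = -331385 + 896*√7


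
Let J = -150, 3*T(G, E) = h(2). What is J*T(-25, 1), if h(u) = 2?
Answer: -100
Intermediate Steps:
T(G, E) = 2/3 (T(G, E) = (1/3)*2 = 2/3)
J*T(-25, 1) = -150*2/3 = -100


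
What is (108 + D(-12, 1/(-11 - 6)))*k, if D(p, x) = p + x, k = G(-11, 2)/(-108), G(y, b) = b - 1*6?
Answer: 1631/459 ≈ 3.5534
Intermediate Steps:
G(y, b) = -6 + b (G(y, b) = b - 6 = -6 + b)
k = 1/27 (k = (-6 + 2)/(-108) = -4*(-1/108) = 1/27 ≈ 0.037037)
(108 + D(-12, 1/(-11 - 6)))*k = (108 + (-12 + 1/(-11 - 6)))*(1/27) = (108 + (-12 + 1/(-17)))*(1/27) = (108 + (-12 - 1/17))*(1/27) = (108 - 205/17)*(1/27) = (1631/17)*(1/27) = 1631/459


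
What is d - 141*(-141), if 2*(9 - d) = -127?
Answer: 39907/2 ≈ 19954.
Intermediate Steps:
d = 145/2 (d = 9 - 1/2*(-127) = 9 + 127/2 = 145/2 ≈ 72.500)
d - 141*(-141) = 145/2 - 141*(-141) = 145/2 + 19881 = 39907/2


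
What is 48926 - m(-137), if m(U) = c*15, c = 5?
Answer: 48851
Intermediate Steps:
m(U) = 75 (m(U) = 5*15 = 75)
48926 - m(-137) = 48926 - 1*75 = 48926 - 75 = 48851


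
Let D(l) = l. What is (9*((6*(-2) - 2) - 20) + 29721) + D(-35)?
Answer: 29380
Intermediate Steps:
(9*((6*(-2) - 2) - 20) + 29721) + D(-35) = (9*((6*(-2) - 2) - 20) + 29721) - 35 = (9*((-12 - 2) - 20) + 29721) - 35 = (9*(-14 - 20) + 29721) - 35 = (9*(-34) + 29721) - 35 = (-306 + 29721) - 35 = 29415 - 35 = 29380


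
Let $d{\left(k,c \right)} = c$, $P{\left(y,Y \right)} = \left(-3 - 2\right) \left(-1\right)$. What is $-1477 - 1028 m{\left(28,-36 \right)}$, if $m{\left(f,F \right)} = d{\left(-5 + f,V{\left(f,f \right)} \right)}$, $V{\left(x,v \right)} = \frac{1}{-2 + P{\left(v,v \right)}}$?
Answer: $- \frac{5459}{3} \approx -1819.7$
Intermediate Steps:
$P{\left(y,Y \right)} = 5$ ($P{\left(y,Y \right)} = \left(-5\right) \left(-1\right) = 5$)
$V{\left(x,v \right)} = \frac{1}{3}$ ($V{\left(x,v \right)} = \frac{1}{-2 + 5} = \frac{1}{3}$)
$m{\left(f,F \right)} = \frac{1}{3}$
$-1477 - 1028 m{\left(28,-36 \right)} = -1477 - \frac{1028}{3} = - \frac{5459}{3}$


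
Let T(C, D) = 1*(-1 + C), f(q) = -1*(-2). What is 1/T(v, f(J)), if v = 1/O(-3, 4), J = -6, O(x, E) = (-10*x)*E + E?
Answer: -124/123 ≈ -1.0081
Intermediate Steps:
O(x, E) = E - 10*E*x (O(x, E) = -10*E*x + E = E - 10*E*x)
f(q) = 2
v = 1/124 (v = 1/(4*(1 - 10*(-3))) = 1/(4*(1 + 30)) = 1/(4*31) = 1/124 ≈ 0.0080645)
T(C, D) = -1 + C
1/T(v, f(J)) = 1/(-1 + 1/124) = 1/(-123/124) = -124/123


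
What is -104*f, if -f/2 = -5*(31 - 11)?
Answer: -20800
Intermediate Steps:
f = 200 (f = -(-10)*(31 - 11) = -(-10)*20 = -2*(-100) = 200)
-104*f = -104*200 = -20800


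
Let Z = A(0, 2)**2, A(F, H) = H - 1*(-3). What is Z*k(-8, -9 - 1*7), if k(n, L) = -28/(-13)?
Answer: 700/13 ≈ 53.846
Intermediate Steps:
A(F, H) = 3 + H (A(F, H) = H + 3 = 3 + H)
k(n, L) = 28/13 (k(n, L) = -28*(-1/13) = 28/13)
Z = 25 (Z = (3 + 2)**2 = 5**2 = 25)
Z*k(-8, -9 - 1*7) = 25*(28/13) = 700/13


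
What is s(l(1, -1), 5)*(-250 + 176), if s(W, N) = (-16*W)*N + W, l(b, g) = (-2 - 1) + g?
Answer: -23384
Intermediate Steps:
l(b, g) = -3 + g
s(W, N) = W - 16*N*W (s(W, N) = -16*N*W + W = W - 16*N*W)
s(l(1, -1), 5)*(-250 + 176) = ((-3 - 1)*(1 - 16*5))*(-250 + 176) = -4*(1 - 80)*(-74) = -4*(-79)*(-74) = 316*(-74) = -23384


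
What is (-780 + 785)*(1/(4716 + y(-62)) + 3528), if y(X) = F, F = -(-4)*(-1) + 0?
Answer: 83119685/4712 ≈ 17640.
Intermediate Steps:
F = -4 (F = -1*4 + 0 = -4 + 0 = -4)
y(X) = -4
(-780 + 785)*(1/(4716 + y(-62)) + 3528) = (-780 + 785)*(1/(4716 - 4) + 3528) = 5*(1/4712 + 3528) = 5*(16623937/4712) = 83119685/4712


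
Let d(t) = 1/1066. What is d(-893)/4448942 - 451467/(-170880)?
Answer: 178426235912267/67534227729280 ≈ 2.6420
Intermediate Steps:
d(t) = 1/1066
d(-893)/4448942 - 451467/(-170880) = (1/1066)/4448942 - 451467/(-170880) = (1/1066)*(1/4448942) - 451467*(-1/170880) = 1/4742572172 + 150489/56960 = 178426235912267/67534227729280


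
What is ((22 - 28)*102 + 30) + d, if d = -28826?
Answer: -29408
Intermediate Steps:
((22 - 28)*102 + 30) + d = ((22 - 28)*102 + 30) - 28826 = (-6*102 + 30) - 28826 = (-612 + 30) - 28826 = -582 - 28826 = -29408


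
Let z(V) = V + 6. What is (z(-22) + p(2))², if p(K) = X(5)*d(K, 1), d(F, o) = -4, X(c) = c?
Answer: 1296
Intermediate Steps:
z(V) = 6 + V
p(K) = -20 (p(K) = 5*(-4) = -20)
(z(-22) + p(2))² = ((6 - 22) - 20)² = (-16 - 20)² = (-36)² = 1296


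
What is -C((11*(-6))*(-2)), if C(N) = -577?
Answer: 577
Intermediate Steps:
-C((11*(-6))*(-2)) = -1*(-577) = 577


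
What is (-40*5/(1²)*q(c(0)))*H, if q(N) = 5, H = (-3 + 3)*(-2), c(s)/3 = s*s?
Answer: 0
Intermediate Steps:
c(s) = 3*s² (c(s) = 3*(s*s) = 3*s²)
H = 0 (H = 0*(-2) = 0)
(-40*5/(1²)*q(c(0)))*H = -40*5/(1²)*5*0 = -40*5/1*5*0 = -40*5*1*5*0 = -200*5*0 = -40*25*0 = -1000*0 = 0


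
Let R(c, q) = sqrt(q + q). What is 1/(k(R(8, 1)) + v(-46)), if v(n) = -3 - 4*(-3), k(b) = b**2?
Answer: 1/11 ≈ 0.090909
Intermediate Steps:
R(c, q) = sqrt(2)*sqrt(q) (R(c, q) = sqrt(2*q) = sqrt(2)*sqrt(q))
v(n) = 9 (v(n) = -3 + 12 = 9)
1/(k(R(8, 1)) + v(-46)) = 1/((sqrt(2)*sqrt(1))**2 + 9) = 1/((sqrt(2)*1)**2 + 9) = 1/((sqrt(2))**2 + 9) = 1/(2 + 9) = 1/11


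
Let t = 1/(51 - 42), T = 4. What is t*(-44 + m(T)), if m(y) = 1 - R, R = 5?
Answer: -16/3 ≈ -5.3333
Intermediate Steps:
t = 1/9 ≈ 0.11111
m(y) = -4 (m(y) = 1 - 1*5 = 1 - 5 = -4)
t*(-44 + m(T)) = (-44 - 4)/9 = (1/9)*(-48) = -16/3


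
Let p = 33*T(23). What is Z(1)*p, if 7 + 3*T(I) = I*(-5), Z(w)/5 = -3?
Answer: 20130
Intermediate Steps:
Z(w) = -15 (Z(w) = 5*(-3) = -15)
T(I) = -7/3 - 5*I/3 (T(I) = -7/3 + (I*(-5))/3 = -7/3 + (-5*I)/3 = -7/3 - 5*I/3)
p = -1342 (p = 33*(-7/3 - 5/3*23) = 33*(-7/3 - 115/3) = 33*(-122/3) = -1342)
Z(1)*p = -15*(-1342) = 20130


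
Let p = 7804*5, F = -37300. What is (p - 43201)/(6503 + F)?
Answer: 4181/30797 ≈ 0.13576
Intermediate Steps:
p = 39020
(p - 43201)/(6503 + F) = (39020 - 43201)/(6503 - 37300) = -4181/(-30797) = -4181*(-1/30797) = 4181/30797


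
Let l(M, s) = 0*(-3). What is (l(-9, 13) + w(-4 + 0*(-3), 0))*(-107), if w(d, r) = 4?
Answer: -428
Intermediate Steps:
l(M, s) = 0
(l(-9, 13) + w(-4 + 0*(-3), 0))*(-107) = (0 + 4)*(-107) = 4*(-107) = -428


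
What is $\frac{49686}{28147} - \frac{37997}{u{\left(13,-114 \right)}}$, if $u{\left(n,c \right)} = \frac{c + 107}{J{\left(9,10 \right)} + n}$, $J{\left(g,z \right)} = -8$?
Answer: $\frac{763979371}{28147} \approx 27142.0$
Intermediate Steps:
$u{\left(n,c \right)} = \frac{107 + c}{-8 + n}$ ($u{\left(n,c \right)} = \frac{c + 107}{-8 + n} = \frac{107 + c}{-8 + n}$)
$\frac{49686}{28147} - \frac{37997}{u{\left(13,-114 \right)}} = \frac{49686}{28147} - \frac{37997}{\frac{1}{-8 + 13} \left(107 - 114\right)} = 49686 \cdot \frac{1}{28147} - \frac{37997}{\frac{1}{5} \left(-7\right)} = \frac{7098}{4021} - \frac{37997}{\frac{1}{5} \left(-7\right)} = \frac{7098}{4021} - \frac{37997}{- \frac{7}{5}} = \frac{7098}{4021} - - \frac{189985}{7} = \frac{7098}{4021} + \frac{189985}{7} = \frac{763979371}{28147}$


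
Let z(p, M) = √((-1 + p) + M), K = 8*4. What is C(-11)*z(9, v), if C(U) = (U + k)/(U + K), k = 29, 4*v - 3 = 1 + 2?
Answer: 3*√38/7 ≈ 2.6419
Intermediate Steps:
v = 3/2 (v = ¾ + (1 + 2)/4 = ¾ + (¼)*3 = ¾ + ¾ = 3/2 ≈ 1.5000)
K = 32
z(p, M) = √(-1 + M + p)
C(U) = (29 + U)/(32 + U) (C(U) = (U + 29)/(U + 32) = (29 + U)/(32 + U))
C(-11)*z(9, v) = ((29 - 11)/(32 - 11))*√(-1 + 3/2 + 9) = (18/21)*√(19/2) = ((1/21)*18)*(√38/2) = 6*(√38/2)/7 = 3*√38/7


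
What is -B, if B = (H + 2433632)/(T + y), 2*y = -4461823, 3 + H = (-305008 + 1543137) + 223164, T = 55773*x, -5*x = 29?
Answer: 38949220/25543949 ≈ 1.5248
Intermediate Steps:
x = -29/5 (x = -⅕*29 = -29/5 ≈ -5.8000)
T = -1617417/5 (T = 55773*(-29/5) = -1617417/5 ≈ -3.2348e+5)
H = 1461290 (H = -3 + ((-305008 + 1543137) + 223164) = -3 + (1238129 + 223164) = -3 + 1461293 = 1461290)
y = -4461823/2 (y = (½)*(-4461823) = -4461823/2 ≈ -2.2309e+6)
B = -38949220/25543949 (B = (1461290 + 2433632)/(-1617417/5 - 4461823/2) = 3894922/(-25543949/10) = 3894922*(-10/25543949) = -38949220/25543949 ≈ -1.5248)
-B = -1*(-38949220/25543949) = 38949220/25543949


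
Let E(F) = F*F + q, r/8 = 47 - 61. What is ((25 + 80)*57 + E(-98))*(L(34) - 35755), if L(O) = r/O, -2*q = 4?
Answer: -9475197017/17 ≈ -5.5736e+8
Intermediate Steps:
q = -2 (q = -½*4 = -2)
r = -112 (r = 8*(47 - 61) = 8*(-14) = -112)
E(F) = -2 + F² (E(F) = F*F - 2 = F² - 2 = -2 + F²)
L(O) = -112/O
((25 + 80)*57 + E(-98))*(L(34) - 35755) = ((25 + 80)*57 + (-2 + (-98)²))*(-112/34 - 35755) = (105*57 + (-2 + 9604))*(-112*1/34 - 35755) = (5985 + 9602)*(-56/17 - 35755) = 15587*(-607891/17) = -9475197017/17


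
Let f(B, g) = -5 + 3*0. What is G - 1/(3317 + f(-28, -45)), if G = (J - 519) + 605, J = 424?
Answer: 1689119/3312 ≈ 510.00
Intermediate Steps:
f(B, g) = -5 (f(B, g) = -5 + 0 = -5)
G = 510 (G = (424 - 519) + 605 = -95 + 605 = 510)
G - 1/(3317 + f(-28, -45)) = 510 - 1/(3317 - 5) = 510 - 1/3312 = 1689119/3312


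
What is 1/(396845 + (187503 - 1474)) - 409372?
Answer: -238612295127/582874 ≈ -4.0937e+5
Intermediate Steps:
1/(396845 + (187503 - 1474)) - 409372 = 1/(396845 + 186029) - 409372 = 1/582874 - 409372 = -238612295127/582874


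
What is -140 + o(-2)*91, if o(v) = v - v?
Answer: -140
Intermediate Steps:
o(v) = 0
-140 + o(-2)*91 = -140 + 0*91 = -140 + 0 = -140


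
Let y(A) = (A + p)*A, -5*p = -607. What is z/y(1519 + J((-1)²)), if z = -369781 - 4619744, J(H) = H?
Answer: -4989525/2494928 ≈ -1.9999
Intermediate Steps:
z = -4989525
p = 607/5 (p = -⅕*(-607) = 607/5 ≈ 121.40)
y(A) = A*(607/5 + A) (y(A) = (A + 607/5)*A = (607/5 + A)*A = A*(607/5 + A))
z/y(1519 + J((-1)²)) = -4989525*5/((607 + 5*(1519 + (-1)²))*(1519 + (-1)²)) = -4989525*5/((607 + 5*(1519 + 1))*(1519 + 1)) = -4989525*1/(304*(607 + 5*1520)) = -4989525*1/(304*(607 + 7600)) = -4989525/((⅕)*1520*8207) = -4989525/2494928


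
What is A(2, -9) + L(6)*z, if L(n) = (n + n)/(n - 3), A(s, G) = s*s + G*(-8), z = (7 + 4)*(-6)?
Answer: -188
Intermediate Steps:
z = -66 (z = 11*(-6) = -66)
A(s, G) = s**2 - 8*G
L(n) = 2*n/(-3 + n) (L(n) = (2*n)/(-3 + n) = 2*n/(-3 + n))
A(2, -9) + L(6)*z = (2**2 - 8*(-9)) + (2*6/(-3 + 6))*(-66) = (4 + 72) + (2*6/3)*(-66) = 76 + (2*6*(1/3))*(-66) = 76 + 4*(-66) = 76 - 264 = -188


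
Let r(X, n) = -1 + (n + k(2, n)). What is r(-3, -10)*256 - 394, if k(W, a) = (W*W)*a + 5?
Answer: -12170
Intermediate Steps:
k(W, a) = 5 + a*W**2 (k(W, a) = W**2*a + 5 = a*W**2 + 5 = 5 + a*W**2)
r(X, n) = 4 + 5*n (r(X, n) = -1 + (n + (5 + n*2**2)) = -1 + (n + (5 + n*4)) = -1 + (n + (5 + 4*n)) = -1 + (5 + 5*n) = 4 + 5*n)
r(-3, -10)*256 - 394 = (4 + 5*(-10))*256 - 394 = (4 - 50)*256 - 394 = -46*256 - 394 = -11776 - 394 = -12170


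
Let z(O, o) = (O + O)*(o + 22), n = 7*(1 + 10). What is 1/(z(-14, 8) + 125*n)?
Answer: 1/8785 ≈ 0.00011383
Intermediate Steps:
n = 77 (n = 7*11 = 77)
z(O, o) = 2*O*(22 + o) (z(O, o) = (2*O)*(22 + o) = 2*O*(22 + o))
1/(z(-14, 8) + 125*n) = 1/(2*(-14)*(22 + 8) + 125*77) = 1/(2*(-14)*30 + 9625) = 1/(-840 + 9625) = 1/8785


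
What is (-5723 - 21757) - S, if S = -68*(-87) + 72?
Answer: -33468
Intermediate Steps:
S = 5988 (S = 5916 + 72 = 5988)
(-5723 - 21757) - S = (-5723 - 21757) - 1*5988 = -27480 - 5988 = -33468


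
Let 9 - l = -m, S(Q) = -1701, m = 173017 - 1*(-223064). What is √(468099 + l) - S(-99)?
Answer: 1701 + 9*√10669 ≈ 2630.6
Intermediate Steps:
m = 396081 (m = 173017 + 223064 = 396081)
l = 396090 (l = 9 - (-1)*396081 = 9 - 1*(-396081) = 9 + 396081 = 396090)
√(468099 + l) - S(-99) = √(468099 + 396090) - 1*(-1701) = √864189 + 1701 = 9*√10669 + 1701 = 1701 + 9*√10669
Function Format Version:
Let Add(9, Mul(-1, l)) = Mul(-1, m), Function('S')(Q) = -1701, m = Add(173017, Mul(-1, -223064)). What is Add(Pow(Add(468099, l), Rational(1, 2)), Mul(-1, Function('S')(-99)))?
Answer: Add(1701, Mul(9, Pow(10669, Rational(1, 2)))) ≈ 2630.6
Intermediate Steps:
m = 396081 (m = Add(173017, 223064) = 396081)
l = 396090 (l = Add(9, Mul(-1, Mul(-1, 396081))) = Add(9, Mul(-1, -396081)) = Add(9, 396081) = 396090)
Add(Pow(Add(468099, l), Rational(1, 2)), Mul(-1, Function('S')(-99))) = Add(Pow(Add(468099, 396090), Rational(1, 2)), Mul(-1, -1701)) = Add(Pow(864189, Rational(1, 2)), 1701) = Add(Mul(9, Pow(10669, Rational(1, 2))), 1701) = Add(1701, Mul(9, Pow(10669, Rational(1, 2))))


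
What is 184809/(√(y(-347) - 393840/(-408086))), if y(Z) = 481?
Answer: 184809*√20065915700929/98341603 ≈ 8418.1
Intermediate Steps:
184809/(√(y(-347) - 393840/(-408086))) = 184809/(√(481 - 393840/(-408086))) = 184809/(√(481 - 393840*(-1/408086))) = 184809/(√(481 + 196920/204043)) = 184809/(√(98341603/204043)) = 184809/((√20065915700929/204043)) = 184809*(√20065915700929/98341603) = 184809*√20065915700929/98341603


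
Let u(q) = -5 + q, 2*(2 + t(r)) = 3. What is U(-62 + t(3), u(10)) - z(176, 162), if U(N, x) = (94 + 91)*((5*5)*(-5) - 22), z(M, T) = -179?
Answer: -27016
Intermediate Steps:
t(r) = -½ (t(r) = -2 + (½)*3 = -2 + 3/2 = -½)
U(N, x) = -27195 (U(N, x) = 185*(25*(-5) - 22) = 185*(-125 - 22) = 185*(-147) = -27195)
U(-62 + t(3), u(10)) - z(176, 162) = -27195 - 1*(-179) = -27195 + 179 = -27016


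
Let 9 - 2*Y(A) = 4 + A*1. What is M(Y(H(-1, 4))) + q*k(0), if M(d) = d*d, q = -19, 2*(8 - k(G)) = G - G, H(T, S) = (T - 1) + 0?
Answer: -559/4 ≈ -139.75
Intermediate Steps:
H(T, S) = -1 + T (H(T, S) = (-1 + T) + 0 = -1 + T)
k(G) = 8 (k(G) = 8 - (G - G)/2 = 8 - ½*0 = 8 + 0 = 8)
Y(A) = 5/2 - A/2 (Y(A) = 9/2 - (4 + A*1)/2 = 9/2 - (4 + A)/2 = 9/2 + (-2 - A/2) = 5/2 - A/2)
M(d) = d²
M(Y(H(-1, 4))) + q*k(0) = (5/2 - (-1 - 1)/2)² - 19*8 = (5/2 - ½*(-2))² - 152 = (5/2 + 1)² - 152 = (7/2)² - 152 = 49/4 - 152 = -559/4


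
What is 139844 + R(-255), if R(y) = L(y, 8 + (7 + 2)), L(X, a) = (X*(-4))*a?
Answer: 157184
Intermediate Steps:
L(X, a) = -4*X*a (L(X, a) = (-4*X)*a = -4*X*a)
R(y) = -68*y (R(y) = -4*y*(8 + (7 + 2)) = -4*y*(8 + 9) = -4*y*17 = -68*y)
139844 + R(-255) = 139844 - 68*(-255) = 139844 + 17340 = 157184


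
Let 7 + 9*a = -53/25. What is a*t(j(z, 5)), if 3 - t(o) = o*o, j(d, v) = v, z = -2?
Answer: 1672/75 ≈ 22.293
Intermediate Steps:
a = -76/75 (a = -7/9 + (-53/25)/9 = -7/9 + (-53*1/25)/9 = -7/9 + (1/9)*(-53/25) = -7/9 - 53/225 = -76/75 ≈ -1.0133)
t(o) = 3 - o**2 (t(o) = 3 - o*o = 3 - o**2)
a*t(j(z, 5)) = -76*(3 - 1*5**2)/75 = -76*(3 - 1*25)/75 = -76*(3 - 25)/75 = -76/75*(-22) = 1672/75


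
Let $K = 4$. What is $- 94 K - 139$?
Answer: $-515$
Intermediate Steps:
$- 94 K - 139 = \left(-94\right) 4 - 139 = -376 - 139 = -515$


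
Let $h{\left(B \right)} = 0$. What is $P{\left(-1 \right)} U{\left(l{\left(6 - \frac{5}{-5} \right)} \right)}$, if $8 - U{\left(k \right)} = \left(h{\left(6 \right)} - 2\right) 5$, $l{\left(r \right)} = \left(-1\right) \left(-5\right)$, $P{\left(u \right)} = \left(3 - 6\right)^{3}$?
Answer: $-486$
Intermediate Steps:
$P{\left(u \right)} = -27$ ($P{\left(u \right)} = \left(3 - 6\right)^{3} = \left(-3\right)^{3} = -27$)
$l{\left(r \right)} = 5$
$U{\left(k \right)} = 18$ ($U{\left(k \right)} = 8 - \left(0 - 2\right) 5 = 8 - \left(-2\right) 5 = 8 - -10 = 8 + 10 = 18$)
$P{\left(-1 \right)} U{\left(l{\left(6 - \frac{5}{-5} \right)} \right)} = \left(-27\right) 18 = -486$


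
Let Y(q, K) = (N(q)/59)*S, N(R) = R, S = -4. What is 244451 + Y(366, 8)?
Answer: 14421145/59 ≈ 2.4443e+5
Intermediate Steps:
Y(q, K) = -4*q/59 (Y(q, K) = (q/59)*(-4) = -4*q/59)
244451 + Y(366, 8) = 244451 - 4/59*366 = 244451 - 1464/59 = 14421145/59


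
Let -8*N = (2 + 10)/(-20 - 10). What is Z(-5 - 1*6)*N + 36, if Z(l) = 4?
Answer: 181/5 ≈ 36.200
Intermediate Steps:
N = 1/20 (N = -(2 + 10)/(8*(-20 - 10)) = -3/(2*(-30)) = -3*(-1)/(2*30) = -1/8*(-2/5) = 1/20 ≈ 0.050000)
Z(-5 - 1*6)*N + 36 = 4*(1/20) + 36 = 1/5 + 36 = 181/5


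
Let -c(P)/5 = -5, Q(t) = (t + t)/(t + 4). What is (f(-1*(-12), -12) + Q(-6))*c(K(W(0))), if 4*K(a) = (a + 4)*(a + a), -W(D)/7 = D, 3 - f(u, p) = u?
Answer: -75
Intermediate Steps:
f(u, p) = 3 - u
W(D) = -7*D
Q(t) = 2*t/(4 + t) (Q(t) = (2*t)/(4 + t) = 2*t/(4 + t))
K(a) = a*(4 + a)/2 (K(a) = ((a + 4)*(a + a))/4 = ((4 + a)*(2*a))/4 = (2*a*(4 + a))/4 = a*(4 + a)/2)
c(P) = 25 (c(P) = -5*(-5) = 25)
(f(-1*(-12), -12) + Q(-6))*c(K(W(0))) = ((3 - (-1)*(-12)) + 2*(-6)/(4 - 6))*25 = ((3 - 1*12) + 2*(-6)/(-2))*25 = ((3 - 12) + 2*(-6)*(-½))*25 = (-9 + 6)*25 = -3*25 = -75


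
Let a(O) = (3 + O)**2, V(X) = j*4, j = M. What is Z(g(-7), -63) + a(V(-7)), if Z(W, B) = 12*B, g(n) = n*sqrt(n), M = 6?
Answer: -27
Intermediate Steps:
j = 6
g(n) = n**(3/2)
V(X) = 24 (V(X) = 6*4 = 24)
Z(g(-7), -63) + a(V(-7)) = 12*(-63) + (3 + 24)**2 = -756 + 27**2 = -756 + 729 = -27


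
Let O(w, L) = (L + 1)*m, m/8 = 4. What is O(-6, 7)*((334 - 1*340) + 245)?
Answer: 61184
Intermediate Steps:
m = 32 (m = 8*4 = 32)
O(w, L) = 32 + 32*L (O(w, L) = (L + 1)*32 = (1 + L)*32 = 32 + 32*L)
O(-6, 7)*((334 - 1*340) + 245) = (32 + 32*7)*((334 - 1*340) + 245) = (32 + 224)*((334 - 340) + 245) = 256*(-6 + 245) = 256*239 = 61184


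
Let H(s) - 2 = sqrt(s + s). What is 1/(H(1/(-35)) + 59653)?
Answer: 2087925/124555165877 - I*sqrt(70)/124555165877 ≈ 1.6763e-5 - 6.7172e-11*I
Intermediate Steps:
H(s) = 2 + sqrt(2)*sqrt(s) (H(s) = 2 + sqrt(s + s) = 2 + sqrt(2*s) = 2 + sqrt(2)*sqrt(s))
1/(H(1/(-35)) + 59653) = 1/((2 + sqrt(2)*sqrt(1/(-35))) + 59653) = 1/((2 + sqrt(2)*sqrt(-1/35)) + 59653) = 1/((2 + sqrt(2)*(I*sqrt(35)/35)) + 59653) = 1/((2 + I*sqrt(70)/35) + 59653) = 1/(59655 + I*sqrt(70)/35)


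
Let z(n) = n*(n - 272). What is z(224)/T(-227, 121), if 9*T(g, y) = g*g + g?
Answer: -48384/25651 ≈ -1.8862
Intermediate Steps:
z(n) = n*(-272 + n)
T(g, y) = g/9 + g²/9 (T(g, y) = (g*g + g)/9 = (g² + g)/9 = (g + g²)/9 = g/9 + g²/9)
z(224)/T(-227, 121) = (224*(-272 + 224))/(((⅑)*(-227)*(1 - 227))) = (224*(-48))/(((⅑)*(-227)*(-226))) = -10752/51302/9 = -10752*9/51302 = -48384/25651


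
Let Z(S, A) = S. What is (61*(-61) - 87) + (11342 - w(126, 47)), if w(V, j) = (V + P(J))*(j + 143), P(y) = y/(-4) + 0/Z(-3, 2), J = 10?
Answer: -15931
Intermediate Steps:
P(y) = -y/4 (P(y) = y/(-4) + 0/(-3) = y*(-¼) + 0*(-⅓) = -y/4 + 0 = -y/4)
w(V, j) = (143 + j)*(-5/2 + V) (w(V, j) = (V - ¼*10)*(j + 143) = (V - 5/2)*(143 + j) = (-5/2 + V)*(143 + j) = (143 + j)*(-5/2 + V))
(61*(-61) - 87) + (11342 - w(126, 47)) = (61*(-61) - 87) + (11342 - (-715/2 + 143*126 - 5/2*47 + 126*47)) = (-3721 - 87) + (11342 - (-715/2 + 18018 - 235/2 + 5922)) = -3808 + (11342 - 1*23465) = -3808 + (11342 - 23465) = -3808 - 12123 = -15931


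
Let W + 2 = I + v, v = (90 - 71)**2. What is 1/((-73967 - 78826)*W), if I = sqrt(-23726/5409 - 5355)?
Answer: -215759/12327105806250 + I*sqrt(17422341521)/36981317418750 ≈ -1.7503e-8 + 3.5692e-9*I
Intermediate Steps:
v = 361 (v = 19**2 = 361)
I = I*sqrt(17422341521)/1803 (I = sqrt(-23726*1/5409 - 5355) = sqrt(-23726/5409 - 5355) = sqrt(-28988921/5409) = I*sqrt(17422341521)/1803 ≈ 73.208*I)
W = 359 + I*sqrt(17422341521)/1803 (W = -2 + (I*sqrt(17422341521)/1803 + 361) = -2 + (361 + I*sqrt(17422341521)/1803) = 359 + I*sqrt(17422341521)/1803 ≈ 359.0 + 73.208*I)
1/((-73967 - 78826)*W) = 1/((-73967 - 78826)*(359 + I*sqrt(17422341521)/1803)) = 1/((-152793)*(359 + I*sqrt(17422341521)/1803)) = -1/(152793*(359 + I*sqrt(17422341521)/1803))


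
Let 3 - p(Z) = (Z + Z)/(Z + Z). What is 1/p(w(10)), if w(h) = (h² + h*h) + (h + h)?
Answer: ½ ≈ 0.50000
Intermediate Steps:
w(h) = 2*h + 2*h² (w(h) = (h² + h²) + 2*h = 2*h² + 2*h = 2*h + 2*h²)
p(Z) = 2 (p(Z) = 3 - (Z + Z)/(Z + Z) = 3 - 2*Z/(2*Z) = 3 - 2*Z*1/(2*Z) = 3 - 1*1 = 3 - 1 = 2)
1/p(w(10)) = 1/2 = ½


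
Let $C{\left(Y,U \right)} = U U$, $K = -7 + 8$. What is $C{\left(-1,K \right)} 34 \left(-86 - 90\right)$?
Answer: $-5984$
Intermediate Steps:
$K = 1$
$C{\left(Y,U \right)} = U^{2}$
$C{\left(-1,K \right)} 34 \left(-86 - 90\right) = 1^{2} \cdot 34 \left(-86 - 90\right) = 1 \cdot 34 \left(-176\right) = 34 \left(-176\right) = -5984$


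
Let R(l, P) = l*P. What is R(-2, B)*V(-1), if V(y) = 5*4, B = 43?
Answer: -1720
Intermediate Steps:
R(l, P) = P*l
V(y) = 20
R(-2, B)*V(-1) = (43*(-2))*20 = -86*20 = -1720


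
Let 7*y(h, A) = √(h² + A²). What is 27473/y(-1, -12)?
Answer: 192311*√145/145 ≈ 15971.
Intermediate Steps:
y(h, A) = √(A² + h²)/7 (y(h, A) = √(h² + A²)/7 = √(A² + h²)/7)
27473/y(-1, -12) = 27473/(√((-12)² + (-1)²)/7) = 27473/(√(144 + 1)/7) = 27473/(√145/7) = (7*√145/145)*27473 = 192311*√145/145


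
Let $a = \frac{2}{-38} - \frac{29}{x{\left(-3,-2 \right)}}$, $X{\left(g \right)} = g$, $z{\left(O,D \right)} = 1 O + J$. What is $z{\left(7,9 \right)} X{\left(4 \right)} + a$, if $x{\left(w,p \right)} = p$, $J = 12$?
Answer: $\frac{3437}{38} \approx 90.447$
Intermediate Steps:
$z{\left(O,D \right)} = 12 + O$ ($z{\left(O,D \right)} = 1 O + 12 = O + 12 = 12 + O$)
$a = \frac{549}{38}$ ($a = \frac{2}{-38} - \frac{29}{-2} = 2 \left(- \frac{1}{38}\right) - - \frac{29}{2} = - \frac{1}{19} + \frac{29}{2} = \frac{549}{38} \approx 14.447$)
$z{\left(7,9 \right)} X{\left(4 \right)} + a = \left(12 + 7\right) 4 + \frac{549}{38} = 19 \cdot 4 + \frac{549}{38} = 76 + \frac{549}{38} = \frac{3437}{38}$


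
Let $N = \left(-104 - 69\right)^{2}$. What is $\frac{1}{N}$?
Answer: $\frac{1}{29929} \approx 3.3412 \cdot 10^{-5}$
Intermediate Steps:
$N = 29929$ ($N = \left(-173\right)^{2} = 29929$)
$\frac{1}{N} = \frac{1}{29929}$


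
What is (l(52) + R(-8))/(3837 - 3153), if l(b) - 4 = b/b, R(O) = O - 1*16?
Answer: -1/36 ≈ -0.027778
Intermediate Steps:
R(O) = -16 + O (R(O) = O - 16 = -16 + O)
l(b) = 5 (l(b) = 4 + b/b = 4 + 1 = 5)
(l(52) + R(-8))/(3837 - 3153) = (5 + (-16 - 8))/(3837 - 3153) = (5 - 24)/684 = -19*1/684 = -1/36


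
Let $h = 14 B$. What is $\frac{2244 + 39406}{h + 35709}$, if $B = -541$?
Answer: $\frac{490}{331} \approx 1.4804$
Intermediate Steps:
$h = -7574$ ($h = 14 \left(-541\right) = -7574$)
$\frac{2244 + 39406}{h + 35709} = \frac{2244 + 39406}{-7574 + 35709} = \frac{41650}{28135} = 41650 \cdot \frac{1}{28135} = \frac{490}{331}$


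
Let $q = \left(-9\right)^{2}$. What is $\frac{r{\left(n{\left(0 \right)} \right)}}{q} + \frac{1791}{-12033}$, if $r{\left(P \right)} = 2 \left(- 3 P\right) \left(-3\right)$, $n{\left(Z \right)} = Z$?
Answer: $- \frac{199}{1337} \approx -0.14884$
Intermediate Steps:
$r{\left(P \right)} = 18 P$ ($r{\left(P \right)} = - 6 P \left(-3\right) = 18 P$)
$q = 81$
$\frac{r{\left(n{\left(0 \right)} \right)}}{q} + \frac{1791}{-12033} = \frac{18 \cdot 0}{81} + \frac{1791}{-12033} = 0 \cdot \frac{1}{81} + 1791 \left(- \frac{1}{12033}\right) = 0 - \frac{199}{1337} = - \frac{199}{1337}$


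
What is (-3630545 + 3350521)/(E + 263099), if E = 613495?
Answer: -140012/438297 ≈ -0.31945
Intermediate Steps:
(-3630545 + 3350521)/(E + 263099) = (-3630545 + 3350521)/(613495 + 263099) = -280024/876594 = -280024*1/876594 = -140012/438297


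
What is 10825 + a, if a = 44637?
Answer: 55462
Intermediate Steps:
10825 + a = 10825 + 44637 = 55462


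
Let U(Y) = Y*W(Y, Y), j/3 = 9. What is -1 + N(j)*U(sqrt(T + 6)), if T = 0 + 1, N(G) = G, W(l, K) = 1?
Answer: -1 + 27*sqrt(7) ≈ 70.435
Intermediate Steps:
j = 27 (j = 3*9 = 27)
T = 1
U(Y) = Y (U(Y) = Y*1 = Y)
-1 + N(j)*U(sqrt(T + 6)) = -1 + 27*sqrt(1 + 6) = -1 + 27*sqrt(7)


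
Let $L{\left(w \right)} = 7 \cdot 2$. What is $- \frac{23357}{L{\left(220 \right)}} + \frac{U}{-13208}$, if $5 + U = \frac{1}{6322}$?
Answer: $- \frac{975165926953}{584506832} \approx -1668.4$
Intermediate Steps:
$L{\left(w \right)} = 14$
$U = - \frac{31609}{6322}$ ($U = -5 + \frac{1}{6322} = - \frac{31609}{6322} \approx -4.9998$)
$- \frac{23357}{L{\left(220 \right)}} + \frac{U}{-13208} = - \frac{23357}{14} - \frac{31609}{6322 \left(-13208\right)} = \left(-23357\right) \frac{1}{14} - - \frac{31609}{83500976} = - \frac{23357}{14} + \frac{31609}{83500976} = - \frac{975165926953}{584506832}$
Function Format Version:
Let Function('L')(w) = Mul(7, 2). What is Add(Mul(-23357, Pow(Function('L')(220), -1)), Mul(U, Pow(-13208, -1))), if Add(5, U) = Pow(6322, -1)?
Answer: Rational(-975165926953, 584506832) ≈ -1668.4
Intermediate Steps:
Function('L')(w) = 14
U = Rational(-31609, 6322) (U = Add(-5, Pow(6322, -1)) = Add(-5, Rational(1, 6322)) = Rational(-31609, 6322) ≈ -4.9998)
Add(Mul(-23357, Pow(Function('L')(220), -1)), Mul(U, Pow(-13208, -1))) = Add(Mul(-23357, Pow(14, -1)), Mul(Rational(-31609, 6322), Pow(-13208, -1))) = Add(Mul(-23357, Rational(1, 14)), Mul(Rational(-31609, 6322), Rational(-1, 13208))) = Add(Rational(-23357, 14), Rational(31609, 83500976)) = Rational(-975165926953, 584506832)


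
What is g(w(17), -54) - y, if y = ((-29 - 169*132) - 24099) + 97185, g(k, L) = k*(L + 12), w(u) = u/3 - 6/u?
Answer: -866527/17 ≈ -50972.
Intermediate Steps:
w(u) = -6/u + u/3 (w(u) = u*(⅓) - 6/u = u/3 - 6/u = -6/u + u/3)
g(k, L) = k*(12 + L)
y = 50749 (y = ((-29 - 22308) - 24099) + 97185 = (-22337 - 24099) + 97185 = -46436 + 97185 = 50749)
g(w(17), -54) - y = (-6/17 + (⅓)*17)*(12 - 54) - 1*50749 = (-6*1/17 + 17/3)*(-42) - 50749 = (-6/17 + 17/3)*(-42) - 50749 = (271/51)*(-42) - 50749 = -3794/17 - 50749 = -866527/17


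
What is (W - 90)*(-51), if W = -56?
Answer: 7446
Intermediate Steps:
(W - 90)*(-51) = (-56 - 90)*(-51) = -146*(-51) = 7446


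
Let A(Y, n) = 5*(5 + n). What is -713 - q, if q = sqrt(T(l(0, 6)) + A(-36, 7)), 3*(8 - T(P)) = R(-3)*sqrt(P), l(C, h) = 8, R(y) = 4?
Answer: -713 - 2*sqrt(153 - 6*sqrt(2))/3 ≈ -721.01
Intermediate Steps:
A(Y, n) = 25 + 5*n
T(P) = 8 - 4*sqrt(P)/3
q = sqrt(68 - 8*sqrt(2)/3) (q = sqrt((8 - 8*sqrt(2)/3) + (25 + 5*7)) = sqrt((8 - 8*sqrt(2)/3) + (25 + 35)) = sqrt((8 - 8*sqrt(2)/3) + 60) = sqrt(68 - 8*sqrt(2)/3) ≈ 8.0143)
-713 - q = -713 - 2*sqrt(153 - 6*sqrt(2))/3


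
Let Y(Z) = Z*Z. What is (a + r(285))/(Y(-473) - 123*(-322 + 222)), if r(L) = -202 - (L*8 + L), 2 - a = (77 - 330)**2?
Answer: -66774/236029 ≈ -0.28291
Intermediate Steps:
a = -64007 (a = 2 - (77 - 330)**2 = 2 - 1*(-253)**2 = 2 - 1*64009 = 2 - 64009 = -64007)
Y(Z) = Z**2
r(L) = -202 - 9*L (r(L) = -202 - (8*L + L) = -202 - 9*L)
(a + r(285))/(Y(-473) - 123*(-322 + 222)) = (-64007 + (-202 - 9*285))/((-473)**2 - 123*(-322 + 222)) = (-64007 + (-202 - 2565))/(223729 - 123*(-100)) = (-64007 - 2767)/(223729 + 12300) = -66774/236029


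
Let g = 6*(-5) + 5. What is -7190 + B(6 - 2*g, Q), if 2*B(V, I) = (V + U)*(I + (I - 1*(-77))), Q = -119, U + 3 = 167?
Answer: -24900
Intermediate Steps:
U = 164 (U = -3 + 167 = 164)
g = -25 (g = -30 + 5 = -25)
B(V, I) = (77 + 2*I)*(164 + V)/2 (B(V, I) = ((V + 164)*(I + (I - 1*(-77))))/2 = ((164 + V)*(I + (I + 77)))/2 = ((164 + V)*(I + (77 + I)))/2 = ((164 + V)*(77 + 2*I))/2 = ((77 + 2*I)*(164 + V))/2 = (77 + 2*I)*(164 + V)/2)
-7190 + B(6 - 2*g, Q) = -7190 + (6314 + 164*(-119) + 77*(6 - 2*(-25))/2 - 119*(6 - 2*(-25))) = -7190 + (6314 - 19516 + 77*(6 + 50)/2 - 119*(6 + 50)) = -7190 + (6314 - 19516 + (77/2)*56 - 119*56) = -7190 + (6314 - 19516 + 2156 - 6664) = -7190 - 17710 = -24900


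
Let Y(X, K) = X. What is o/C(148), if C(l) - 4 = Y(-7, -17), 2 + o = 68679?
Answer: -68677/3 ≈ -22892.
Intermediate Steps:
o = 68677 (o = -2 + 68679 = 68677)
C(l) = -3 (C(l) = 4 - 7 = -3)
o/C(148) = 68677/(-3) = 68677*(-⅓) = -68677/3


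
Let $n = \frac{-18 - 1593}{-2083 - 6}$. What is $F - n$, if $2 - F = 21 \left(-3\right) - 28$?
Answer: $\frac{192666}{2089} \approx 92.229$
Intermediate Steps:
$n = \frac{1611}{2089}$ ($n = - \frac{1611}{-2089} = \left(-1611\right) \left(- \frac{1}{2089}\right) = \frac{1611}{2089} \approx 0.77118$)
$F = 93$ ($F = 2 - \left(21 \left(-3\right) - 28\right) = 2 - \left(-63 - 28\right) = 2 - -91 = 2 + 91 = 93$)
$F - n = 93 - \frac{1611}{2089} = \frac{192666}{2089}$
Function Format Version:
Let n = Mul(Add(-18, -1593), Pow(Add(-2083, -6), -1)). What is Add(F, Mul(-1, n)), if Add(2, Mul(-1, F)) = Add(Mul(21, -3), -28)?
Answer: Rational(192666, 2089) ≈ 92.229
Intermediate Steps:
n = Rational(1611, 2089) (n = Mul(-1611, Pow(-2089, -1)) = Mul(-1611, Rational(-1, 2089)) = Rational(1611, 2089) ≈ 0.77118)
F = 93 (F = Add(2, Mul(-1, Add(Mul(21, -3), -28))) = Add(2, Mul(-1, Add(-63, -28))) = Add(2, Mul(-1, -91)) = Add(2, 91) = 93)
Add(F, Mul(-1, n)) = Add(93, Mul(-1, Rational(1611, 2089))) = Add(93, Rational(-1611, 2089)) = Rational(192666, 2089)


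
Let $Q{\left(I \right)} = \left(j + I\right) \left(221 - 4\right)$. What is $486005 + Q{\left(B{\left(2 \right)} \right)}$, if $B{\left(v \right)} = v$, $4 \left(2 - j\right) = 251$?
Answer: $\frac{1893025}{4} \approx 4.7326 \cdot 10^{5}$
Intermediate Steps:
$j = - \frac{243}{4}$ ($j = 2 - \frac{251}{4} = - \frac{243}{4} \approx -60.75$)
$Q{\left(I \right)} = - \frac{52731}{4} + 217 I$ ($Q{\left(I \right)} = \left(- \frac{243}{4} + I\right) \left(221 - 4\right) = \left(- \frac{243}{4} + I\right) 217 = - \frac{52731}{4} + 217 I$)
$486005 + Q{\left(B{\left(2 \right)} \right)} = 486005 + \left(- \frac{52731}{4} + 217 \cdot 2\right) = 486005 + \left(- \frac{52731}{4} + 434\right) = 486005 - \frac{50995}{4} = \frac{1893025}{4}$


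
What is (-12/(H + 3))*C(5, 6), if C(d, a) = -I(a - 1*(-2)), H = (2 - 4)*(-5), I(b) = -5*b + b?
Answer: -384/13 ≈ -29.538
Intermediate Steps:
I(b) = -4*b
H = 10 (H = -2*(-5) = 10)
C(d, a) = 8 + 4*a (C(d, a) = -(-4)*(a - 1*(-2)) = -(-4)*(a + 2) = -(-4)*(2 + a) = -(-8 - 4*a) = 8 + 4*a)
(-12/(H + 3))*C(5, 6) = (-12/(10 + 3))*(8 + 4*6) = (-12/13)*(8 + 24) = -12*1/13*32 = -12/13*32 = -384/13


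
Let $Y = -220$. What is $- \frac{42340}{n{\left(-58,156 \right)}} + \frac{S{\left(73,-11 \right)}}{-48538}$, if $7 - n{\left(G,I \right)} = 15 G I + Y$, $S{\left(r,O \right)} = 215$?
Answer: $- \frac{297761075}{942656498} \approx -0.31587$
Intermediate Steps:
$n{\left(G,I \right)} = 227 - 15 G I$ ($n{\left(G,I \right)} = 7 - \left(15 G I - 220\right) = 7 - \left(-220 + 15 G I\right) = 227 - 15 G I$)
$- \frac{42340}{n{\left(-58,156 \right)}} + \frac{S{\left(73,-11 \right)}}{-48538} = - \frac{42340}{227 - \left(-870\right) 156} + \frac{215}{-48538} = - \frac{42340}{227 + 135720} + 215 \left(- \frac{1}{48538}\right) = - \frac{42340}{135947} - \frac{215}{48538} = - \frac{297761075}{942656498}$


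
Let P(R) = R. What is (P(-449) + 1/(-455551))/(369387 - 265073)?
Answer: -102271200/23760173507 ≈ -0.0043043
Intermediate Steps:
(P(-449) + 1/(-455551))/(369387 - 265073) = (-449 + 1/(-455551))/(369387 - 265073) = (-449 - 1/455551)/104314 = -204542400/455551*1/104314 = -102271200/23760173507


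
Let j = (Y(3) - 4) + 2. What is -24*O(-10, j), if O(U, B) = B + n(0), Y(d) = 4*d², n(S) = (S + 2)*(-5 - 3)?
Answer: -432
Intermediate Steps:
n(S) = -16 - 8*S (n(S) = (2 + S)*(-8) = -16 - 8*S)
j = 34 (j = (4*3² - 4) + 2 = (4*9 - 4) + 2 = (36 - 4) + 2 = 32 + 2 = 34)
O(U, B) = -16 + B (O(U, B) = B + (-16 - 8*0) = B + (-16 + 0) = B - 16 = -16 + B)
-24*O(-10, j) = -24*(-16 + 34) = -24*18 = -432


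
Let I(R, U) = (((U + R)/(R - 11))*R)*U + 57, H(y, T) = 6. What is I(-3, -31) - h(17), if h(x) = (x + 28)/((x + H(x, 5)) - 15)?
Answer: 15525/56 ≈ 277.23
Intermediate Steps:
I(R, U) = 57 + R*U*(R + U)/(-11 + R) (I(R, U) = (((R + U)/(-11 + R))*R)*U + 57 = (R*(R + U)/(-11 + R))*U + 57 = R*U*(R + U)/(-11 + R) + 57 = 57 + R*U*(R + U)/(-11 + R))
h(x) = (28 + x)/(-9 + x) (h(x) = (x + 28)/((x + 6) - 15) = (28 + x)/((6 + x) - 15) = (28 + x)/(-9 + x))
I(-3, -31) - h(17) = (-627 + 57*(-3) - 3*(-31)² - 31*(-3)²)/(-11 - 3) - (28 + 17)/(-9 + 17) = (-627 - 171 - 3*961 - 31*9)/(-14) - 45/8 = -(-627 - 171 - 2883 - 279)/14 - 45/8 = -1/14*(-3960) - 1*45/8 = 1980/7 - 45/8 = 15525/56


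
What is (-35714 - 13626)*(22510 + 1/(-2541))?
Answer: -2822144830060/2541 ≈ -1.1106e+9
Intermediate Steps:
(-35714 - 13626)*(22510 + 1/(-2541)) = -49340*(22510 - 1/2541) = -49340*57197909/2541 = -2822144830060/2541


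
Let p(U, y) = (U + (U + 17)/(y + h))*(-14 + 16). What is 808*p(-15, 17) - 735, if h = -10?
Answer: -171593/7 ≈ -24513.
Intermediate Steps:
p(U, y) = 2*U + 2*(17 + U)/(-10 + y) (p(U, y) = (U + (U + 17)/(y - 10))*(-14 + 16) = (U + (17 + U)/(-10 + y))*2 = 2*U + 2*(17 + U)/(-10 + y))
808*p(-15, 17) - 735 = 808*(2*(17 - 9*(-15) - 15*17)/(-10 + 17)) - 735 = 808*(2*(17 + 135 - 255)/7) - 735 = 808*(2*(1/7)*(-103)) - 735 = 808*(-206/7) - 735 = -166448/7 - 735 = -171593/7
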